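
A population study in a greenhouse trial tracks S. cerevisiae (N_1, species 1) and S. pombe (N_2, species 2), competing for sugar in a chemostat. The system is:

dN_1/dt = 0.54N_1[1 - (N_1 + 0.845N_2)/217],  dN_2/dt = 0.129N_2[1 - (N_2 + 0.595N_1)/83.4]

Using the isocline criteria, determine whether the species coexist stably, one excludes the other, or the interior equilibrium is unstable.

Compare the nullcline intercepts: K1/α12 = 217/0.845 = 257 > K2 = 83.4; K2/α21 = 83.4/0.595 = 140 < K1 = 217.
Since the inequalities point opposite ways, species 1 can invade but species 2 cannot.

species 1 excludes species 2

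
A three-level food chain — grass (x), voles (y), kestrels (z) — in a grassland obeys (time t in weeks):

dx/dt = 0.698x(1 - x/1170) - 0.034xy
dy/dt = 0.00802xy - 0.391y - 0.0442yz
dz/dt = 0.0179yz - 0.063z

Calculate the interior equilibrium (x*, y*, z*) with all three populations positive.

From dz/dt = 0: 0.0179y* = 0.063, so y* = 3.52.
From dx/dt = 0: 0.698(1 - x*/1170) = 0.034·3.52, giving x* = 1170·(1 - 0.171) = 969.
From dy/dt = 0: 0.00802·969 - 0.391 = 0.0442z*, so z* = 7.38/0.0442 = 167.

x* ≈ 969, y* ≈ 3.52, z* ≈ 167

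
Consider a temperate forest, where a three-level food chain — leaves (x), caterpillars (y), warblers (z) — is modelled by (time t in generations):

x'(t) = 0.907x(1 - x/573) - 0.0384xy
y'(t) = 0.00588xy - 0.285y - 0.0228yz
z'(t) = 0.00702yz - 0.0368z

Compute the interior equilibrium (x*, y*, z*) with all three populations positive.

x* ≈ 446, y* ≈ 5.24, z* ≈ 102

From dz/dt = 0: 0.00702y* = 0.0368, so y* = 5.24.
From dx/dt = 0: 0.907(1 - x*/573) = 0.0384·5.24, giving x* = 573·(1 - 0.222) = 446.
From dy/dt = 0: 0.00588·446 - 0.285 = 0.0228z*, so z* = 2.34/0.0228 = 102.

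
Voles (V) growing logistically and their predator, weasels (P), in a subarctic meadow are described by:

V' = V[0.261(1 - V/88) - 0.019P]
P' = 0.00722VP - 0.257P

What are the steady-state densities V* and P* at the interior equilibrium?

V* ≈ 35.6, P* ≈ 8.18

From dP/dt = 0 with P > 0: 0.00722V* = 0.257, so V* = 35.6.
Substitute into dV/dt = 0: 0.261(1 - 35.6/88) = 0.019P*.
The bracket is 0.596, giving P* = 0.155/0.019 = 8.18.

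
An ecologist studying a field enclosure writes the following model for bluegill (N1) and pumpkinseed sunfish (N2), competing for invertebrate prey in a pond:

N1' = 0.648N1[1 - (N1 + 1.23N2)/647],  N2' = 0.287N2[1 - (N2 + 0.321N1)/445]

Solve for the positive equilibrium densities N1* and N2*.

N1* ≈ 165, N2* ≈ 392

Setting both brackets to zero gives the nullclines N1 + 1.23N2 = 647 and 0.321N1 + N2 = 445.
Substituting N2 = 445 - 0.321N1 into the first: N1(1 - 1.23·0.321) = 647 - 1.23·445.
So N1* = 99.6/0.605 = 165, and then N2* = 445 - 0.321·165 = 392.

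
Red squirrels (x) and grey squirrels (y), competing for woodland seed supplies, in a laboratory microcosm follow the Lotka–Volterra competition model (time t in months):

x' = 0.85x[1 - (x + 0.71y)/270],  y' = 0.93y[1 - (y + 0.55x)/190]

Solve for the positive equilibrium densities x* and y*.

x* ≈ 222, y* ≈ 68.1

Setting both brackets to zero gives the nullclines x + 0.71y = 270 and 0.55x + y = 190.
Substituting y = 190 - 0.55x into the first: x(1 - 0.71·0.55) = 270 - 0.71·190.
So x* = 135/0.609 = 222, and then y* = 190 - 0.55·222 = 68.1.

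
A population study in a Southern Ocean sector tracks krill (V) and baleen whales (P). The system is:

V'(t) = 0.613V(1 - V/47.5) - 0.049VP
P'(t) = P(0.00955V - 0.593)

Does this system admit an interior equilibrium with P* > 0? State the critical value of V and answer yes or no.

The predator equation gives dP/dt > 0 only when V > 0.593/0.00955 = 62.1.
Without the predator, V → K = 47.5. Since 47.5 < 62.1, the predator cannot invade.

Threshold V = 62.1; K < 62.1, so no, the predator goes extinct.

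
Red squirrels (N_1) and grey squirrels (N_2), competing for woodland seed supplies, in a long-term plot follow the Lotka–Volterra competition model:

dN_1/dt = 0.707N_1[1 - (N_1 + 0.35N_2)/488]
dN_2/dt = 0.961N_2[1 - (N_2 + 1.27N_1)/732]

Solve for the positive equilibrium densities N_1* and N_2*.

N_1* ≈ 417, N_2* ≈ 202

Setting both brackets to zero gives the nullclines N_1 + 0.35N_2 = 488 and 1.27N_1 + N_2 = 732.
Substituting N_2 = 732 - 1.27N_1 into the first: N_1(1 - 0.35·1.27) = 488 - 0.35·732.
So N_1* = 232/0.556 = 417, and then N_2* = 732 - 1.27·417 = 202.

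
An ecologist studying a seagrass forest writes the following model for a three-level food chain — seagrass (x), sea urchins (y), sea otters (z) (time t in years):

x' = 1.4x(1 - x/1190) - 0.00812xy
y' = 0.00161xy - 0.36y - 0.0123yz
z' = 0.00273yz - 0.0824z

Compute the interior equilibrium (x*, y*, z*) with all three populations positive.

From dz/dt = 0: 0.00273y* = 0.0824, so y* = 30.2.
From dx/dt = 0: 1.4(1 - x*/1190) = 0.00812·30.2, giving x* = 1190·(1 - 0.175) = 982.
From dy/dt = 0: 0.00161·982 - 0.36 = 0.0123z*, so z* = 1.22/0.0123 = 99.2.

x* ≈ 982, y* ≈ 30.2, z* ≈ 99.2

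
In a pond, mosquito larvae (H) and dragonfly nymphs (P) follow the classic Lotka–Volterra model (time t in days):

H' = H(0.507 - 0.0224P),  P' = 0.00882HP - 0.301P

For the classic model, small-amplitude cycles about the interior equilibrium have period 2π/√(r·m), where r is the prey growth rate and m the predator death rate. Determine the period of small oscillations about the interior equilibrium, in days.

Here r = 0.507 and m = 0.301, so r·m = 0.153.
ω = √0.153 = 0.391 per day, hence T = 2π/ω ≈ 16.1 days.

T ≈ 16.1 days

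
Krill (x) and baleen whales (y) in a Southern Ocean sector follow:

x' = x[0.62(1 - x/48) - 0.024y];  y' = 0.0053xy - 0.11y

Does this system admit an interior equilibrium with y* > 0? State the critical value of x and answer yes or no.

Threshold x = 20.8; K > 20.8, so yes, the predator persists.

The predator equation gives dy/dt > 0 only when x > 0.11/0.0053 = 20.8.
Without the predator, x → K = 48. Since 48 > 20.8, the predator can invade and persist.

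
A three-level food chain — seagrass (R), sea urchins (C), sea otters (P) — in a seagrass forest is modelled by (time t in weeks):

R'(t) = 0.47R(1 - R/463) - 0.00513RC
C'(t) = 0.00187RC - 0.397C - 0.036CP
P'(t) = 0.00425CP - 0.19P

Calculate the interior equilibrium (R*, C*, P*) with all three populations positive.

R* ≈ 237, C* ≈ 44.7, P* ≈ 1.29

From dP/dt = 0: 0.00425C* = 0.19, so C* = 44.7.
From dR/dt = 0: 0.47(1 - R*/463) = 0.00513·44.7, giving R* = 463·(1 - 0.488) = 237.
From dC/dt = 0: 0.00187·237 - 0.397 = 0.036P*, so P* = 0.0463/0.036 = 1.29.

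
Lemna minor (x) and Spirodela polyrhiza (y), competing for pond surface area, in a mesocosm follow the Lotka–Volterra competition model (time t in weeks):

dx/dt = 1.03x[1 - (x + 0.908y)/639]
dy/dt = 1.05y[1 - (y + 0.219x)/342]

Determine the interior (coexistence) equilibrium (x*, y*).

x* ≈ 410, y* ≈ 252

Setting both brackets to zero gives the nullclines x + 0.908y = 639 and 0.219x + y = 342.
Substituting y = 342 - 0.219x into the first: x(1 - 0.908·0.219) = 639 - 0.908·342.
So x* = 328/0.801 = 410, and then y* = 342 - 0.219·410 = 252.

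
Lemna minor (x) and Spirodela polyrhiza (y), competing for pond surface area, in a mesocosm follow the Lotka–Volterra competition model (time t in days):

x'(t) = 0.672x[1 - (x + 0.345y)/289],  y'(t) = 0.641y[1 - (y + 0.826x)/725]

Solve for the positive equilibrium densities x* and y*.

x* ≈ 54.4, y* ≈ 680

Setting both brackets to zero gives the nullclines x + 0.345y = 289 and 0.826x + y = 725.
Substituting y = 725 - 0.826x into the first: x(1 - 0.345·0.826) = 289 - 0.345·725.
So x* = 38.9/0.715 = 54.4, and then y* = 725 - 0.826·54.4 = 680.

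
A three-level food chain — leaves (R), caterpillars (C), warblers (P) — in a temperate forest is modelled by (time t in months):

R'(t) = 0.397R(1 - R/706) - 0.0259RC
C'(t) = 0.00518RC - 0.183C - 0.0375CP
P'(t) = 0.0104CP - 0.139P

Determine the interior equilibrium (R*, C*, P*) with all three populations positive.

R* ≈ 90.4, C* ≈ 13.4, P* ≈ 7.61

From dP/dt = 0: 0.0104C* = 0.139, so C* = 13.4.
From dR/dt = 0: 0.397(1 - R*/706) = 0.0259·13.4, giving R* = 706·(1 - 0.872) = 90.4.
From dC/dt = 0: 0.00518·90.4 - 0.183 = 0.0375P*, so P* = 0.285/0.0375 = 7.61.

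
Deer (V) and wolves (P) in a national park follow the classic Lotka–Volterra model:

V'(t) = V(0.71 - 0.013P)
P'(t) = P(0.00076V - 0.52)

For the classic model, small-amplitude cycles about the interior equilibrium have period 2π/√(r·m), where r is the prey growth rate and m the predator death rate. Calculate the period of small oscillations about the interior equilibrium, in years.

Here r = 0.71 and m = 0.52, so r·m = 0.369.
ω = √0.369 = 0.608 per year, hence T = 2π/ω ≈ 10.3 years.

T ≈ 10.3 years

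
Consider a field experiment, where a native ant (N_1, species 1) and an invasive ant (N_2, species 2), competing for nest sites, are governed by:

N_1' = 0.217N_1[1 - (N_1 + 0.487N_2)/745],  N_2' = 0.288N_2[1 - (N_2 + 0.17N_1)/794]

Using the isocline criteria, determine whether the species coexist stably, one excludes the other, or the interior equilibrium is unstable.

stable coexistence

Compare the nullcline intercepts: K1/α12 = 745/0.487 = 1530 > K2 = 794; K2/α21 = 794/0.17 = 4670 > K1 = 745.
Since both inequalities hold, each species can invade when rare, so the interior equilibrium is stable.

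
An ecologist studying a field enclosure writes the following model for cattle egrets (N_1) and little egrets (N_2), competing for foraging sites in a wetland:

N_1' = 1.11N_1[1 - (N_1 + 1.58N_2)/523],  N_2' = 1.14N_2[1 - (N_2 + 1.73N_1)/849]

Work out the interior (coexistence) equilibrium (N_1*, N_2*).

Setting both brackets to zero gives the nullclines N_1 + 1.58N_2 = 523 and 1.73N_1 + N_2 = 849.
Substituting N_2 = 849 - 1.73N_1 into the first: N_1(1 - 1.58·1.73) = 523 - 1.58·849.
So N_1* = -818/-1.73 = 472, and then N_2* = 849 - 1.73·472 = 32.2.

N_1* ≈ 472, N_2* ≈ 32.2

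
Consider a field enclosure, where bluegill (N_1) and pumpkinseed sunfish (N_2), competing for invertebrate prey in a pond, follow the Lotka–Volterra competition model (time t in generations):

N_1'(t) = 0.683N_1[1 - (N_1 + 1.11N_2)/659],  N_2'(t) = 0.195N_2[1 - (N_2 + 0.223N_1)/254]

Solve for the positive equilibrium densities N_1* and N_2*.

Setting both brackets to zero gives the nullclines N_1 + 1.11N_2 = 659 and 0.223N_1 + N_2 = 254.
Substituting N_2 = 254 - 0.223N_1 into the first: N_1(1 - 1.11·0.223) = 659 - 1.11·254.
So N_1* = 377/0.752 = 501, and then N_2* = 254 - 0.223·501 = 142.

N_1* ≈ 501, N_2* ≈ 142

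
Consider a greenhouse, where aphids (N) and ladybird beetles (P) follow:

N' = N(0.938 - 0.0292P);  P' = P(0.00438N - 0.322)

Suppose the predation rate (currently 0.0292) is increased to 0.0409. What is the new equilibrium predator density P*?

At the interior fixed point, setting dN/dt = 0 with N > 0 fixes P* = (prey growth rate)/(NP coefficient) — independent of the other coefficients.
With the change, P* = 0.938/0.0409 = 22.9; it falls from 32.1.

P* ≈ 22.9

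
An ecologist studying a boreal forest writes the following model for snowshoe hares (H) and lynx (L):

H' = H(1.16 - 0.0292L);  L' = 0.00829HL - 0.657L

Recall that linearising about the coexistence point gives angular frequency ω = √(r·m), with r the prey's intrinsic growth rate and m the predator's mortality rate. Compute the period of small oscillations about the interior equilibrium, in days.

Here r = 1.16 and m = 0.657, so r·m = 0.762.
ω = √0.762 = 0.873 per day, hence T = 2π/ω ≈ 7.2 days.

T ≈ 7.2 days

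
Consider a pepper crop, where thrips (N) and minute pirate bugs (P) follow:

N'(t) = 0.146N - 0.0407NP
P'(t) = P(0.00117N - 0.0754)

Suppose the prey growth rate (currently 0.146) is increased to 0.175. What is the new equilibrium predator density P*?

At the interior fixed point, setting dN/dt = 0 with N > 0 fixes P* = (prey growth rate)/(NP coefficient) — independent of the other coefficients.
With the change, P* = 0.175/0.0407 = 4.3; it rises from 3.59.

P* ≈ 4.3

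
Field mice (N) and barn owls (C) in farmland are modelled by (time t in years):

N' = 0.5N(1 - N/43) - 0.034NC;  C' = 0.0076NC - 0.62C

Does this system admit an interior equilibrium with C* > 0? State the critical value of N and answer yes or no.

Threshold N = 81.6; K < 81.6, so no, the predator goes extinct.

The predator equation gives dC/dt > 0 only when N > 0.62/0.0076 = 81.6.
Without the predator, N → K = 43. Since 43 < 81.6, the predator cannot invade.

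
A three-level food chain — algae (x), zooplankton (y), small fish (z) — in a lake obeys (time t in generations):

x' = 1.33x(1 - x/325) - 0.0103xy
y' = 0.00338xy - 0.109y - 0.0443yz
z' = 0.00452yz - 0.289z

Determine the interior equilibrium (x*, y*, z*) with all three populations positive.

From dz/dt = 0: 0.00452y* = 0.289, so y* = 63.9.
From dx/dt = 0: 1.33(1 - x*/325) = 0.0103·63.9, giving x* = 325·(1 - 0.495) = 164.
From dy/dt = 0: 0.00338·164 - 0.109 = 0.0443z*, so z* = 0.446/0.0443 = 10.1.

x* ≈ 164, y* ≈ 63.9, z* ≈ 10.1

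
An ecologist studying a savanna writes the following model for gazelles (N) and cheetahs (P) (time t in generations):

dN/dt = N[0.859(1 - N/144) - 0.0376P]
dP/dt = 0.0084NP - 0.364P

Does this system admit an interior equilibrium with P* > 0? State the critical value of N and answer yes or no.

The predator equation gives dP/dt > 0 only when N > 0.364/0.0084 = 43.3.
Without the predator, N → K = 144. Since 144 > 43.3, the predator can invade and persist.

Threshold N = 43.3; K > 43.3, so yes, the predator persists.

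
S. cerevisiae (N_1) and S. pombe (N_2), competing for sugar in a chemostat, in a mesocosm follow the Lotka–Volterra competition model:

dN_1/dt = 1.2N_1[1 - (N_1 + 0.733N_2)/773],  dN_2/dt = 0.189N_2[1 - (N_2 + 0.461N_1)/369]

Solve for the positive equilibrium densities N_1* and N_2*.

Setting both brackets to zero gives the nullclines N_1 + 0.733N_2 = 773 and 0.461N_1 + N_2 = 369.
Substituting N_2 = 369 - 0.461N_1 into the first: N_1(1 - 0.733·0.461) = 773 - 0.733·369.
So N_1* = 503/0.662 = 759, and then N_2* = 369 - 0.461·759 = 19.1.

N_1* ≈ 759, N_2* ≈ 19.1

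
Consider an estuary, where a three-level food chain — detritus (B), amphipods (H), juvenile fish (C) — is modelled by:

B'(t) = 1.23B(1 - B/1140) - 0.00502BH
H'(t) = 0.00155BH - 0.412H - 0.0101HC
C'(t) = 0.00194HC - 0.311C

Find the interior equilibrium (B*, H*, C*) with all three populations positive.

From dC/dt = 0: 0.00194H* = 0.311, so H* = 160.
From dB/dt = 0: 1.23(1 - B*/1140) = 0.00502·160, giving B* = 1140·(1 - 0.654) = 394.
From dH/dt = 0: 0.00155·394 - 0.412 = 0.0101C*, so C* = 0.199/0.0101 = 19.7.

B* ≈ 394, H* ≈ 160, C* ≈ 19.7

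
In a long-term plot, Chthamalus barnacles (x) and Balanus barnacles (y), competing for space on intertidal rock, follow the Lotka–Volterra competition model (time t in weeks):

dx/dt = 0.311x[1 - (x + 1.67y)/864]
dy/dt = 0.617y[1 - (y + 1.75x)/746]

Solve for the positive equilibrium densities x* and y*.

x* ≈ 199, y* ≈ 398

Setting both brackets to zero gives the nullclines x + 1.67y = 864 and 1.75x + y = 746.
Substituting y = 746 - 1.75x into the first: x(1 - 1.67·1.75) = 864 - 1.67·746.
So x* = -382/-1.92 = 199, and then y* = 746 - 1.75·199 = 398.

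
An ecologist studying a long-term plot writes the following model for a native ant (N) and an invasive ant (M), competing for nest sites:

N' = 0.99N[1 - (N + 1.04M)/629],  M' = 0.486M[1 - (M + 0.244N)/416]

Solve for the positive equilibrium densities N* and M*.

N* ≈ 263, M* ≈ 352

Setting both brackets to zero gives the nullclines N + 1.04M = 629 and 0.244N + M = 416.
Substituting M = 416 - 0.244N into the first: N(1 - 1.04·0.244) = 629 - 1.04·416.
So N* = 196/0.746 = 263, and then M* = 416 - 0.244·263 = 352.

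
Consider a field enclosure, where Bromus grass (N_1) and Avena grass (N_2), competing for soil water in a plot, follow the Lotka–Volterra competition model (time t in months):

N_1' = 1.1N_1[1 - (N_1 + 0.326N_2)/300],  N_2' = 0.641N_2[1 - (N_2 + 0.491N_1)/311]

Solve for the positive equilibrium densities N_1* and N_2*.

N_1* ≈ 236, N_2* ≈ 195

Setting both brackets to zero gives the nullclines N_1 + 0.326N_2 = 300 and 0.491N_1 + N_2 = 311.
Substituting N_2 = 311 - 0.491N_1 into the first: N_1(1 - 0.326·0.491) = 300 - 0.326·311.
So N_1* = 199/0.84 = 236, and then N_2* = 311 - 0.491·236 = 195.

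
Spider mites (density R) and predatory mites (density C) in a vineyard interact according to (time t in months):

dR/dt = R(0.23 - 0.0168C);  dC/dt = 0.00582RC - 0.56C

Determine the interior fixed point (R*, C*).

Set dC/dt = 0 with C > 0: 0.00582R - 0.56 = 0, so R* = 0.56/0.00582 = 96.2.
Set dR/dt = 0 with R > 0: 0.23 - 0.0168C = 0, so C* = 0.23/0.0168 = 13.7.

R* ≈ 96.2, C* ≈ 13.7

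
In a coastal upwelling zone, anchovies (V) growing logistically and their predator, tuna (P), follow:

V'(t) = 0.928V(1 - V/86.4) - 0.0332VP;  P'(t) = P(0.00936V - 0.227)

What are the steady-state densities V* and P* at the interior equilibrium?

From dP/dt = 0 with P > 0: 0.00936V* = 0.227, so V* = 24.3.
Substitute into dV/dt = 0: 0.928(1 - 24.3/86.4) = 0.0332P*.
The bracket is 0.719, giving P* = 0.668/0.0332 = 20.1.

V* ≈ 24.3, P* ≈ 20.1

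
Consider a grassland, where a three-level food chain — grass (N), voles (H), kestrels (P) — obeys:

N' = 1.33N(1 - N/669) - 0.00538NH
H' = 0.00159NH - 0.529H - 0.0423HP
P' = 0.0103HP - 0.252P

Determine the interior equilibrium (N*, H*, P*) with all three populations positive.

N* ≈ 603, H* ≈ 24.5, P* ≈ 10.2

From dP/dt = 0: 0.0103H* = 0.252, so H* = 24.5.
From dN/dt = 0: 1.33(1 - N*/669) = 0.00538·24.5, giving N* = 669·(1 - 0.099) = 603.
From dH/dt = 0: 0.00159·603 - 0.529 = 0.0423P*, so P* = 0.429/0.0423 = 10.2.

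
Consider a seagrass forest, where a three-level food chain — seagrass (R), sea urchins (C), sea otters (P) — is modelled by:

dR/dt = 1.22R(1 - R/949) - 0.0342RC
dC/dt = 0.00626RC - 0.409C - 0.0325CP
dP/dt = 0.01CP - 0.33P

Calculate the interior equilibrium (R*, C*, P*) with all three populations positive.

From dP/dt = 0: 0.01C* = 0.33, so C* = 33.
From dR/dt = 0: 1.22(1 - R*/949) = 0.0342·33, giving R* = 949·(1 - 0.925) = 71.1.
From dC/dt = 0: 0.00626·71.1 - 0.409 = 0.0325P*, so P* = 0.0361/0.0325 = 1.11.

R* ≈ 71.1, C* ≈ 33, P* ≈ 1.11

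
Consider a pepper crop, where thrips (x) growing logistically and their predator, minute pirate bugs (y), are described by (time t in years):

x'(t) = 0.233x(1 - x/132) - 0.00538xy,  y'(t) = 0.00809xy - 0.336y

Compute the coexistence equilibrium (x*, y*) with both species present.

x* ≈ 41.5, y* ≈ 29.7

From dy/dt = 0 with y > 0: 0.00809x* = 0.336, so x* = 41.5.
Substitute into dx/dt = 0: 0.233(1 - 41.5/132) = 0.00538y*.
The bracket is 0.685, giving y* = 0.16/0.00538 = 29.7.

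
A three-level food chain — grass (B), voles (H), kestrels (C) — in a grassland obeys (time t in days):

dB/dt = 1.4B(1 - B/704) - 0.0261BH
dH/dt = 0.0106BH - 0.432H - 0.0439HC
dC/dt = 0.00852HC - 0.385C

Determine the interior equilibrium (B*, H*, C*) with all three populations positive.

From dC/dt = 0: 0.00852H* = 0.385, so H* = 45.2.
From dB/dt = 0: 1.4(1 - B*/704) = 0.0261·45.2, giving B* = 704·(1 - 0.842) = 111.
From dH/dt = 0: 0.0106·111 - 0.432 = 0.0439C*, so C* = 0.744/0.0439 = 16.9.

B* ≈ 111, H* ≈ 45.2, C* ≈ 16.9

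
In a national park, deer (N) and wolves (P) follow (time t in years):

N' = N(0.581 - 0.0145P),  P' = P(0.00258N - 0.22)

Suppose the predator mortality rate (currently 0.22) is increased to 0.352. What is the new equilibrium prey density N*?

N* ≈ 136

At the interior fixed point, setting dP/dt = 0 with P > 0 fixes N* = (predator death rate)/(NP coefficient) — independent of the other coefficients.
With the change, N* = 0.352/0.00258 = 136; it rises from 85.3.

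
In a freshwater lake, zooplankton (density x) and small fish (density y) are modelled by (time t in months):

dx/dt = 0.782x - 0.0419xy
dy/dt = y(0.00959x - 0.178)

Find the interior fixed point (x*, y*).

Set dy/dt = 0 with y > 0: 0.00959x - 0.178 = 0, so x* = 0.178/0.00959 = 18.6.
Set dx/dt = 0 with x > 0: 0.782 - 0.0419y = 0, so y* = 0.782/0.0419 = 18.7.

x* ≈ 18.6, y* ≈ 18.7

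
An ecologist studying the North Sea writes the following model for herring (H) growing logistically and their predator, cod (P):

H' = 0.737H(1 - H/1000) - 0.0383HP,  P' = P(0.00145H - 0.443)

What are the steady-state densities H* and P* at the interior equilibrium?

From dP/dt = 0 with P > 0: 0.00145H* = 0.443, so H* = 306.
Substitute into dH/dt = 0: 0.737(1 - 306/1000) = 0.0383P*.
The bracket is 0.694, giving P* = 0.512/0.0383 = 13.4.

H* ≈ 306, P* ≈ 13.4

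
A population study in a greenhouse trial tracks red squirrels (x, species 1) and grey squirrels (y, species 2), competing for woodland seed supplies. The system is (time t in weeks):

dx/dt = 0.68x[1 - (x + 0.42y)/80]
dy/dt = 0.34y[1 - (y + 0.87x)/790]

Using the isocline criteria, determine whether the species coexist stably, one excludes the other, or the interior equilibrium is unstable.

species 2 excludes species 1

Compare the nullcline intercepts: K1/α12 = 80/0.42 = 190 < K2 = 790; K2/α21 = 790/0.87 = 908 > K1 = 80.
Since the inequalities point opposite ways, species 2 can invade but species 1 cannot.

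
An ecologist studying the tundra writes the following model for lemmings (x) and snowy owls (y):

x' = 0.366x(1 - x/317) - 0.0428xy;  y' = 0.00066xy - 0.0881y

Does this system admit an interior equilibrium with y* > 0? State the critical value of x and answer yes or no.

The predator equation gives dy/dt > 0 only when x > 0.0881/0.00066 = 133.
Without the predator, x → K = 317. Since 317 > 133, the predator can invade and persist.

Threshold x = 133; K > 133, so yes, the predator persists.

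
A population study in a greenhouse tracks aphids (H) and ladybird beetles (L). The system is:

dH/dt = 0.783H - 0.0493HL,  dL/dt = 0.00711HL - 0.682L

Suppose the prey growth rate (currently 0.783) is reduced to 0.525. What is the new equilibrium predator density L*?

L* ≈ 10.6

At the interior fixed point, setting dH/dt = 0 with H > 0 fixes L* = (prey growth rate)/(HL coefficient) — independent of the other coefficients.
With the change, L* = 0.525/0.0493 = 10.6; it falls from 15.9.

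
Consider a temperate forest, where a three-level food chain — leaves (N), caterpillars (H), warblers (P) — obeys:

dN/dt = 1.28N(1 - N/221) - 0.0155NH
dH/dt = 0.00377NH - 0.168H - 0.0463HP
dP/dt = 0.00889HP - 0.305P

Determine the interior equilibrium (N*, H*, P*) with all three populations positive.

From dP/dt = 0: 0.00889H* = 0.305, so H* = 34.3.
From dN/dt = 0: 1.28(1 - N*/221) = 0.0155·34.3, giving N* = 221·(1 - 0.415) = 129.
From dH/dt = 0: 0.00377·129 - 0.168 = 0.0463P*, so P* = 0.319/0.0463 = 6.89.

N* ≈ 129, H* ≈ 34.3, P* ≈ 6.89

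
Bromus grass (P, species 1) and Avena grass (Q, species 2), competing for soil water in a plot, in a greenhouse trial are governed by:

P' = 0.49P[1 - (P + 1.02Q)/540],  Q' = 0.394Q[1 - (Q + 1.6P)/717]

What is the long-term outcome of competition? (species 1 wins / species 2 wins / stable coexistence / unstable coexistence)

Compare the nullcline intercepts: K1/α12 = 540/1.02 = 529 < K2 = 717; K2/α21 = 717/1.6 = 448 < K1 = 540.
Since both are reversed, neither can invade when rare; the interior point is a saddle.

unstable coexistence (outcome depends on initial conditions)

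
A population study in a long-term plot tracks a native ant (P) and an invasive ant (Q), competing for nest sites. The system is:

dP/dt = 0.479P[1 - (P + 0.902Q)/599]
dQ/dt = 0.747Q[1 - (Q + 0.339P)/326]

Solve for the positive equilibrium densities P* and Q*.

Setting both brackets to zero gives the nullclines P + 0.902Q = 599 and 0.339P + Q = 326.
Substituting Q = 326 - 0.339P into the first: P(1 - 0.902·0.339) = 599 - 0.902·326.
So P* = 305/0.694 = 439, and then Q* = 326 - 0.339·439 = 177.

P* ≈ 439, Q* ≈ 177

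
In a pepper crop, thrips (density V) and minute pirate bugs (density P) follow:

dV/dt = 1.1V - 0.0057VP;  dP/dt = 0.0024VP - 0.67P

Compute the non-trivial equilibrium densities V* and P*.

V* ≈ 279, P* ≈ 193

Set dP/dt = 0 with P > 0: 0.0024V - 0.67 = 0, so V* = 0.67/0.0024 = 279.
Set dV/dt = 0 with V > 0: 1.1 - 0.0057P = 0, so P* = 1.1/0.0057 = 193.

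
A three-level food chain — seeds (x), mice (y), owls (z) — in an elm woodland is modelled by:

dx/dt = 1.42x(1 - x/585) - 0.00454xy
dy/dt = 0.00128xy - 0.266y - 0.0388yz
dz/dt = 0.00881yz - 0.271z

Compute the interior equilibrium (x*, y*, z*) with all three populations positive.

From dz/dt = 0: 0.00881y* = 0.271, so y* = 30.8.
From dx/dt = 0: 1.42(1 - x*/585) = 0.00454·30.8, giving x* = 585·(1 - 0.0983) = 527.
From dy/dt = 0: 0.00128·527 - 0.266 = 0.0388z*, so z* = 0.409/0.0388 = 10.5.

x* ≈ 527, y* ≈ 30.8, z* ≈ 10.5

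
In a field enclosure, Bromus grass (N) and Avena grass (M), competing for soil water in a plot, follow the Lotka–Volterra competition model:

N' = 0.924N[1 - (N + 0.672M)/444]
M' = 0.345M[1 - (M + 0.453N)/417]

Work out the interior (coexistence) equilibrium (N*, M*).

Setting both brackets to zero gives the nullclines N + 0.672M = 444 and 0.453N + M = 417.
Substituting M = 417 - 0.453N into the first: N(1 - 0.672·0.453) = 444 - 0.672·417.
So N* = 164/0.696 = 235, and then M* = 417 - 0.453·235 = 310.

N* ≈ 235, M* ≈ 310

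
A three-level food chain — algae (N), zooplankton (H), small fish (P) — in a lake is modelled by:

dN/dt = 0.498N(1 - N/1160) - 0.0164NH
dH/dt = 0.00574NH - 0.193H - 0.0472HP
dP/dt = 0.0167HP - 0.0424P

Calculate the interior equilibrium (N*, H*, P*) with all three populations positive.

N* ≈ 1060, H* ≈ 2.54, P* ≈ 125

From dP/dt = 0: 0.0167H* = 0.0424, so H* = 2.54.
From dN/dt = 0: 0.498(1 - N*/1160) = 0.0164·2.54, giving N* = 1160·(1 - 0.0836) = 1060.
From dH/dt = 0: 0.00574·1060 - 0.193 = 0.0472P*, so P* = 5.91/0.0472 = 125.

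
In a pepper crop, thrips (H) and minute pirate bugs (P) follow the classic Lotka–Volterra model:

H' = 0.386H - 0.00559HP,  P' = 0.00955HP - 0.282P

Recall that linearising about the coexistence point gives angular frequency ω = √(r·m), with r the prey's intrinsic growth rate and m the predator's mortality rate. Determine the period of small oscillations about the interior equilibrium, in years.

T ≈ 19 years

Here r = 0.386 and m = 0.282, so r·m = 0.109.
ω = √0.109 = 0.33 per year, hence T = 2π/ω ≈ 19 years.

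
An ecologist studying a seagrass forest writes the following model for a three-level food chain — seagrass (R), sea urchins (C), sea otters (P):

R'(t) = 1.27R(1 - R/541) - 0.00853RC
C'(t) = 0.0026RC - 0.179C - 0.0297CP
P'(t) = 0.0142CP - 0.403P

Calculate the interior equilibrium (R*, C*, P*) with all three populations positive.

From dP/dt = 0: 0.0142C* = 0.403, so C* = 28.4.
From dR/dt = 0: 1.27(1 - R*/541) = 0.00853·28.4, giving R* = 541·(1 - 0.191) = 438.
From dC/dt = 0: 0.0026·438 - 0.179 = 0.0297P*, so P* = 0.959/0.0297 = 32.3.

R* ≈ 438, C* ≈ 28.4, P* ≈ 32.3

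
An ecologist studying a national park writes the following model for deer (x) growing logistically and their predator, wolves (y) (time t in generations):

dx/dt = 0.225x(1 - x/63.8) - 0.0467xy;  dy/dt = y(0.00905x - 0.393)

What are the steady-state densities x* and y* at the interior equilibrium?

x* ≈ 43.4, y* ≈ 1.54

From dy/dt = 0 with y > 0: 0.00905x* = 0.393, so x* = 43.4.
Substitute into dx/dt = 0: 0.225(1 - 43.4/63.8) = 0.0467y*.
The bracket is 0.319, giving y* = 0.0719/0.0467 = 1.54.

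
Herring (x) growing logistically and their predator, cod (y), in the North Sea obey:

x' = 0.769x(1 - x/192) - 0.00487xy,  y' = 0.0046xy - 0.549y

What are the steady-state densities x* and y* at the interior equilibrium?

x* ≈ 119, y* ≈ 59.8

From dy/dt = 0 with y > 0: 0.0046x* = 0.549, so x* = 119.
Substitute into dx/dt = 0: 0.769(1 - 119/192) = 0.00487y*.
The bracket is 0.378, giving y* = 0.291/0.00487 = 59.8.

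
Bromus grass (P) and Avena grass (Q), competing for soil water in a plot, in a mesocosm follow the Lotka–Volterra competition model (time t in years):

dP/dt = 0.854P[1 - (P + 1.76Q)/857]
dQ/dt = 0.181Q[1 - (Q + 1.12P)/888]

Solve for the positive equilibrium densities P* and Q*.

P* ≈ 727, Q* ≈ 74

Setting both brackets to zero gives the nullclines P + 1.76Q = 857 and 1.12P + Q = 888.
Substituting Q = 888 - 1.12P into the first: P(1 - 1.76·1.12) = 857 - 1.76·888.
So P* = -706/-0.971 = 727, and then Q* = 888 - 1.12·727 = 74.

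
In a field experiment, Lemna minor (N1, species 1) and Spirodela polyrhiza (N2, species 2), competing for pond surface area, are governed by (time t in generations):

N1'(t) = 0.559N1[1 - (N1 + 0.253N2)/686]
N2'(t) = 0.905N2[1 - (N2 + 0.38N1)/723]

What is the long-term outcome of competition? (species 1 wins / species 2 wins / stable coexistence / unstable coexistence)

stable coexistence

Compare the nullcline intercepts: K1/α12 = 686/0.253 = 2710 > K2 = 723; K2/α21 = 723/0.38 = 1900 > K1 = 686.
Since both inequalities hold, each species can invade when rare, so the interior equilibrium is stable.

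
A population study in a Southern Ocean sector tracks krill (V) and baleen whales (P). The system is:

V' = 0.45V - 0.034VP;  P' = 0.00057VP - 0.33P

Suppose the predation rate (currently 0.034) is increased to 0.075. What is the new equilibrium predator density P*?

At the interior fixed point, setting dV/dt = 0 with V > 0 fixes P* = (prey growth rate)/(VP coefficient) — independent of the other coefficients.
With the change, P* = 0.45/0.075 = 6; it falls from 13.2.

P* ≈ 6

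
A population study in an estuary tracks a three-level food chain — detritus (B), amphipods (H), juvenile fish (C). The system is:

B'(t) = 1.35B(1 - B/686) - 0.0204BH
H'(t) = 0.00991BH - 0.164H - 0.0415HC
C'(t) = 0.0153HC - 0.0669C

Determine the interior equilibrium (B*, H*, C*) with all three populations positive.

B* ≈ 641, H* ≈ 4.37, C* ≈ 149

From dC/dt = 0: 0.0153H* = 0.0669, so H* = 4.37.
From dB/dt = 0: 1.35(1 - B*/686) = 0.0204·4.37, giving B* = 686·(1 - 0.0661) = 641.
From dH/dt = 0: 0.00991·641 - 0.164 = 0.0415C*, so C* = 6.19/0.0415 = 149.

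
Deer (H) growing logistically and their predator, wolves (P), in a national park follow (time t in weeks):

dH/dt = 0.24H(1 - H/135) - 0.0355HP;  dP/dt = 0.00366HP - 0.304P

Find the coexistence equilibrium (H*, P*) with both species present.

From dP/dt = 0 with P > 0: 0.00366H* = 0.304, so H* = 83.1.
Substitute into dH/dt = 0: 0.24(1 - 83.1/135) = 0.0355P*.
The bracket is 0.385, giving P* = 0.0923/0.0355 = 2.6.

H* ≈ 83.1, P* ≈ 2.6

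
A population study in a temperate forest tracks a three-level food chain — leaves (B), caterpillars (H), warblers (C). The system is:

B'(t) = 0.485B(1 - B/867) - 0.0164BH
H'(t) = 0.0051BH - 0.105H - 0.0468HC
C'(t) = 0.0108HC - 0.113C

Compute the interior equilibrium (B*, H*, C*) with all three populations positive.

B* ≈ 560, H* ≈ 10.5, C* ≈ 58.8

From dC/dt = 0: 0.0108H* = 0.113, so H* = 10.5.
From dB/dt = 0: 0.485(1 - B*/867) = 0.0164·10.5, giving B* = 867·(1 - 0.354) = 560.
From dH/dt = 0: 0.0051·560 - 0.105 = 0.0468C*, so C* = 2.75/0.0468 = 58.8.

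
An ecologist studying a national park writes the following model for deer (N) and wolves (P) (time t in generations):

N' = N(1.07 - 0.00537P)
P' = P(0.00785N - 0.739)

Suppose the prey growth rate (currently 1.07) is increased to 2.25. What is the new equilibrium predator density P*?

P* ≈ 419

At the interior fixed point, setting dN/dt = 0 with N > 0 fixes P* = (prey growth rate)/(NP coefficient) — independent of the other coefficients.
With the change, P* = 2.25/0.00537 = 419; it rises from 199.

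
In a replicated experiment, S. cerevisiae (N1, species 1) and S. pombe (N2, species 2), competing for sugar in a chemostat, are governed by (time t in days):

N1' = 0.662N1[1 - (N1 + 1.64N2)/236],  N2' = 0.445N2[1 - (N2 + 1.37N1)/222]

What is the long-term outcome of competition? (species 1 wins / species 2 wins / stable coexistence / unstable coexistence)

unstable coexistence (outcome depends on initial conditions)

Compare the nullcline intercepts: K1/α12 = 236/1.64 = 144 < K2 = 222; K2/α21 = 222/1.37 = 162 < K1 = 236.
Since both are reversed, neither can invade when rare; the interior point is a saddle.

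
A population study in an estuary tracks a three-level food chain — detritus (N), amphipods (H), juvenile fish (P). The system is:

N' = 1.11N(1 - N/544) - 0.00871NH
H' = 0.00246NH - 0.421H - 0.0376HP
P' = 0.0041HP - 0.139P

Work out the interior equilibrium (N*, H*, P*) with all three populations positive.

N* ≈ 399, H* ≈ 33.9, P* ≈ 14.9

From dP/dt = 0: 0.0041H* = 0.139, so H* = 33.9.
From dN/dt = 0: 1.11(1 - N*/544) = 0.00871·33.9, giving N* = 544·(1 - 0.266) = 399.
From dH/dt = 0: 0.00246·399 - 0.421 = 0.0376P*, so P* = 0.561/0.0376 = 14.9.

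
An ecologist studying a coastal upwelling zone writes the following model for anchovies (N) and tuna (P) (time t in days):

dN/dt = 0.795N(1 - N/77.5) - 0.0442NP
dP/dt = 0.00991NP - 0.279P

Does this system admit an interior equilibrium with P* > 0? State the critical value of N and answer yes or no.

Threshold N = 28.2; K > 28.2, so yes, the predator persists.

The predator equation gives dP/dt > 0 only when N > 0.279/0.00991 = 28.2.
Without the predator, N → K = 77.5. Since 77.5 > 28.2, the predator can invade and persist.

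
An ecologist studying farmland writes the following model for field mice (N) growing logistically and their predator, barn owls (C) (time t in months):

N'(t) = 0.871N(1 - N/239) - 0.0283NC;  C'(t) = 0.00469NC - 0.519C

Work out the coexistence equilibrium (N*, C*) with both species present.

N* ≈ 111, C* ≈ 16.5

From dC/dt = 0 with C > 0: 0.00469N* = 0.519, so N* = 111.
Substitute into dN/dt = 0: 0.871(1 - 111/239) = 0.0283C*.
The bracket is 0.537, giving C* = 0.468/0.0283 = 16.5.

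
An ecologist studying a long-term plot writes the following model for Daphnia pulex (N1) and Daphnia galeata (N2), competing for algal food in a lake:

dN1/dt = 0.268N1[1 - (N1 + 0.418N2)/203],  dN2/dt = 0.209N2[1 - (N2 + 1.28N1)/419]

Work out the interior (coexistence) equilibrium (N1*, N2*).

N1* ≈ 59.9, N2* ≈ 342

Setting both brackets to zero gives the nullclines N1 + 0.418N2 = 203 and 1.28N1 + N2 = 419.
Substituting N2 = 419 - 1.28N1 into the first: N1(1 - 0.418·1.28) = 203 - 0.418·419.
So N1* = 27.9/0.465 = 59.9, and then N2* = 419 - 1.28·59.9 = 342.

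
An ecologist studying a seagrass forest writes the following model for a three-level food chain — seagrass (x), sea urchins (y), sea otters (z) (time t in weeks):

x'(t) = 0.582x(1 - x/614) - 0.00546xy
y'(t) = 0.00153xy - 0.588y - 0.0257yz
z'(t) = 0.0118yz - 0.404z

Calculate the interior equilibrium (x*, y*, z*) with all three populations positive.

From dz/dt = 0: 0.0118y* = 0.404, so y* = 34.2.
From dx/dt = 0: 0.582(1 - x*/614) = 0.00546·34.2, giving x* = 614·(1 - 0.321) = 417.
From dy/dt = 0: 0.00153·417 - 0.588 = 0.0257z*, so z* = 0.0497/0.0257 = 1.93.

x* ≈ 417, y* ≈ 34.2, z* ≈ 1.93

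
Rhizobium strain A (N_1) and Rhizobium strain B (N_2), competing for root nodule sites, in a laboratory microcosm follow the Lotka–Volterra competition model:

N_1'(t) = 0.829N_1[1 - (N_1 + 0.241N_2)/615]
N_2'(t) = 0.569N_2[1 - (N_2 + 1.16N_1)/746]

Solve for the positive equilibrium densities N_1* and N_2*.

N_1* ≈ 604, N_2* ≈ 45.3

Setting both brackets to zero gives the nullclines N_1 + 0.241N_2 = 615 and 1.16N_1 + N_2 = 746.
Substituting N_2 = 746 - 1.16N_1 into the first: N_1(1 - 0.241·1.16) = 615 - 0.241·746.
So N_1* = 435/0.72 = 604, and then N_2* = 746 - 1.16·604 = 45.3.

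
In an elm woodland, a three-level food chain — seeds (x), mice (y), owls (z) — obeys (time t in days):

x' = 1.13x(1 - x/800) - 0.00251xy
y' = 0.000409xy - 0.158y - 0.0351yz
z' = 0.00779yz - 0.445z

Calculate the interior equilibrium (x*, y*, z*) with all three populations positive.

From dz/dt = 0: 0.00779y* = 0.445, so y* = 57.1.
From dx/dt = 0: 1.13(1 - x*/800) = 0.00251·57.1, giving x* = 800·(1 - 0.127) = 698.
From dy/dt = 0: 0.000409·698 - 0.158 = 0.0351z*, so z* = 0.128/0.0351 = 3.64.

x* ≈ 698, y* ≈ 57.1, z* ≈ 3.64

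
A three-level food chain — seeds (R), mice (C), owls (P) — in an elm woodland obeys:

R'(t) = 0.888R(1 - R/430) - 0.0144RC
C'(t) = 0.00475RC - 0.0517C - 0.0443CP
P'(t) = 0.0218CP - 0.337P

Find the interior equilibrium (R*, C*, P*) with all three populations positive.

From dP/dt = 0: 0.0218C* = 0.337, so C* = 15.5.
From dR/dt = 0: 0.888(1 - R*/430) = 0.0144·15.5, giving R* = 430·(1 - 0.251) = 322.
From dC/dt = 0: 0.00475·322 - 0.0517 = 0.0443P*, so P* = 1.48/0.0443 = 33.4.

R* ≈ 322, C* ≈ 15.5, P* ≈ 33.4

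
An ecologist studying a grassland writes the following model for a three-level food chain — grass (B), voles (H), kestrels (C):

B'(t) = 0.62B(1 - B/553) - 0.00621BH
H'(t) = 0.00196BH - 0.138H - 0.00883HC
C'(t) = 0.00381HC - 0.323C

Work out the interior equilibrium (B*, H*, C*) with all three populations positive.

B* ≈ 83.4, H* ≈ 84.8, C* ≈ 2.89

From dC/dt = 0: 0.00381H* = 0.323, so H* = 84.8.
From dB/dt = 0: 0.62(1 - B*/553) = 0.00621·84.8, giving B* = 553·(1 - 0.849) = 83.4.
From dH/dt = 0: 0.00196·83.4 - 0.138 = 0.00883C*, so C* = 0.0255/0.00883 = 2.89.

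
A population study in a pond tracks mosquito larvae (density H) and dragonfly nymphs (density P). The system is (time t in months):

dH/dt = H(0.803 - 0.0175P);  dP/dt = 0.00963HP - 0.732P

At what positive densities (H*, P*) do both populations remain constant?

H* ≈ 76, P* ≈ 45.9

Set dP/dt = 0 with P > 0: 0.00963H - 0.732 = 0, so H* = 0.732/0.00963 = 76.
Set dH/dt = 0 with H > 0: 0.803 - 0.0175P = 0, so P* = 0.803/0.0175 = 45.9.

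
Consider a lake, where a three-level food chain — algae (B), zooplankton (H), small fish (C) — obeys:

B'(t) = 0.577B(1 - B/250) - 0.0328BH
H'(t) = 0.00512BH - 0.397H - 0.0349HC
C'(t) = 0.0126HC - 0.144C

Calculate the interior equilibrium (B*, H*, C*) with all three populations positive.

From dC/dt = 0: 0.0126H* = 0.144, so H* = 11.4.
From dB/dt = 0: 0.577(1 - B*/250) = 0.0328·11.4, giving B* = 250·(1 - 0.65) = 87.6.
From dH/dt = 0: 0.00512·87.6 - 0.397 = 0.0349C*, so C* = 0.0514/0.0349 = 1.47.

B* ≈ 87.6, H* ≈ 11.4, C* ≈ 1.47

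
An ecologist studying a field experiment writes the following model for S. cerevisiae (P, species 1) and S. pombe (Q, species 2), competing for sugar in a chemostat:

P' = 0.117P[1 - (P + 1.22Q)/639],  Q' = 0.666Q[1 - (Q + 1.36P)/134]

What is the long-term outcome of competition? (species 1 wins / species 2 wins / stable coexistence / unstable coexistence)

species 1 excludes species 2

Compare the nullcline intercepts: K1/α12 = 639/1.22 = 524 > K2 = 134; K2/α21 = 134/1.36 = 98.5 < K1 = 639.
Since the inequalities point opposite ways, species 1 can invade but species 2 cannot.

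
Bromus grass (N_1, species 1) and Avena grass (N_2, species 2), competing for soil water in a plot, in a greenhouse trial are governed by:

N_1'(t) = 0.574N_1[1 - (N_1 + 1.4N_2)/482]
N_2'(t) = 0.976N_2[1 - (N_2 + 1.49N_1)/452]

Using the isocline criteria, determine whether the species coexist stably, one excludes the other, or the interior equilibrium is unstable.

unstable coexistence (outcome depends on initial conditions)

Compare the nullcline intercepts: K1/α12 = 482/1.4 = 344 < K2 = 452; K2/α21 = 452/1.49 = 303 < K1 = 482.
Since both are reversed, neither can invade when rare; the interior point is a saddle.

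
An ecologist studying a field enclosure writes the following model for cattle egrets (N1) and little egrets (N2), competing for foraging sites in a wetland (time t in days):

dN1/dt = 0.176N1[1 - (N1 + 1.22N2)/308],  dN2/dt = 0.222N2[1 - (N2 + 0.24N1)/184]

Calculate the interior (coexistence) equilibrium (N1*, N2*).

Setting both brackets to zero gives the nullclines N1 + 1.22N2 = 308 and 0.24N1 + N2 = 184.
Substituting N2 = 184 - 0.24N1 into the first: N1(1 - 1.22·0.24) = 308 - 1.22·184.
So N1* = 83.5/0.707 = 118, and then N2* = 184 - 0.24·118 = 156.

N1* ≈ 118, N2* ≈ 156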